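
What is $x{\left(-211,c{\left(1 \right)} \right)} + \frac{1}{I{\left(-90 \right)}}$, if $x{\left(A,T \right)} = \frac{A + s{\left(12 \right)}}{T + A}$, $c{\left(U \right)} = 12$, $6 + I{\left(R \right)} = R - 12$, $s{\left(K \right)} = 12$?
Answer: $\frac{107}{108} \approx 0.99074$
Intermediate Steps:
$I{\left(R \right)} = -18 + R$ ($I{\left(R \right)} = -6 + \left(R - 12\right) = -6 + \left(-12 + R\right) = -18 + R$)
$x{\left(A,T \right)} = \frac{12 + A}{A + T}$ ($x{\left(A,T \right)} = \frac{A + 12}{T + A} = \frac{12 + A}{A + T}$)
$x{\left(-211,c{\left(1 \right)} \right)} + \frac{1}{I{\left(-90 \right)}} = \frac{12 - 211}{-211 + 12} + \frac{1}{-18 - 90} = \frac{1}{-199} \left(-199\right) + \frac{1}{-108} = \left(- \frac{1}{199}\right) \left(-199\right) - \frac{1}{108} = 1 - \frac{1}{108} = \frac{107}{108}$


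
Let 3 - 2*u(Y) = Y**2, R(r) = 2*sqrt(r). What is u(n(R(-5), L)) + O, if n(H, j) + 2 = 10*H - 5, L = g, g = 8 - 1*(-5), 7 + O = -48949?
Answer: -47979 + 140*I*sqrt(5) ≈ -47979.0 + 313.05*I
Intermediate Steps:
O = -48956 (O = -7 - 48949 = -48956)
g = 13 (g = 8 + 5 = 13)
L = 13
n(H, j) = -7 + 10*H (n(H, j) = -2 + (10*H - 5) = -2 + (-5 + 10*H) = -7 + 10*H)
u(Y) = 3/2 - Y**2/2
u(n(R(-5), L)) + O = (3/2 - (-7 + 10*(2*sqrt(-5)))**2/2) - 48956 = (3/2 - (-7 + 10*(2*(I*sqrt(5))))**2/2) - 48956 = (3/2 - (-7 + 10*(2*I*sqrt(5)))**2/2) - 48956 = (3/2 - (-7 + 20*I*sqrt(5))**2/2) - 48956 = -97909/2 - (-7 + 20*I*sqrt(5))**2/2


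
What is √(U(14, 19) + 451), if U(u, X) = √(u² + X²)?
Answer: √(451 + √557) ≈ 21.785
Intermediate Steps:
U(u, X) = √(X² + u²)
√(U(14, 19) + 451) = √(√(19² + 14²) + 451) = √(√(361 + 196) + 451) = √(√557 + 451) = √(451 + √557)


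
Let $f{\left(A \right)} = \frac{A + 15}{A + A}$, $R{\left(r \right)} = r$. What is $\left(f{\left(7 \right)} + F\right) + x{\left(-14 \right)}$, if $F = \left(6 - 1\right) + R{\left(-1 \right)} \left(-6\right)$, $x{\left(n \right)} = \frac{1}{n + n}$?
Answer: $\frac{351}{28} \approx 12.536$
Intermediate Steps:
$x{\left(n \right)} = \frac{1}{2 n}$
$F = 11$ ($F = \left(6 - 1\right) - -6 = 5 + 6 = 11$)
$f{\left(A \right)} = \frac{15 + A}{2 A}$
$\left(f{\left(7 \right)} + F\right) + x{\left(-14 \right)} = \left(\frac{15 + 7}{2 \cdot 7} + 11\right) + \frac{1}{2 \left(-14\right)} = \left(\frac{1}{2} \cdot \frac{1}{7} \cdot 22 + 11\right) + \frac{1}{2} \left(- \frac{1}{14}\right) = \left(\frac{11}{7} + 11\right) - \frac{1}{28} = \frac{88}{7} - \frac{1}{28} = \frac{351}{28}$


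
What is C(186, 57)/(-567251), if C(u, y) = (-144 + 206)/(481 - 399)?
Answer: -31/23257291 ≈ -1.3329e-6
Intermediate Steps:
C(u, y) = 31/41 (C(u, y) = 62/82 = 62*(1/82) = 31/41)
C(186, 57)/(-567251) = (31/41)/(-567251) = (31/41)*(-1/567251) = -31/23257291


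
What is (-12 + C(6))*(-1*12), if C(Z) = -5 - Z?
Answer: 276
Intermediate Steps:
(-12 + C(6))*(-1*12) = (-12 + (-5 - 1*6))*(-1*12) = (-12 + (-5 - 6))*(-12) = (-12 - 11)*(-12) = -23*(-12) = 276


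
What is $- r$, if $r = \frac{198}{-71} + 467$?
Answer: $- \frac{32959}{71} \approx -464.21$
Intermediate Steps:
$r = \frac{32959}{71}$ ($r = 198 \left(- \frac{1}{71}\right) + 467 = - \frac{198}{71} + 467 = \frac{32959}{71} \approx 464.21$)
$- r = \left(-1\right) \frac{32959}{71} = - \frac{32959}{71}$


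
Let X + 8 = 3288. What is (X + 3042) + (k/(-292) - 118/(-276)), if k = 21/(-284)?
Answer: 36177134129/5722032 ≈ 6322.4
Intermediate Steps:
X = 3280 (X = -8 + 3288 = 3280)
k = -21/284 (k = 21*(-1/284) = -21/284 ≈ -0.073944)
(X + 3042) + (k/(-292) - 118/(-276)) = (3280 + 3042) + (-21/284/(-292) - 118/(-276)) = 6322 + (-21/284*(-1/292) - 118*(-1/276)) = 6322 + (21/82928 + 59/138) = 6322 + 2447825/5722032 = 36177134129/5722032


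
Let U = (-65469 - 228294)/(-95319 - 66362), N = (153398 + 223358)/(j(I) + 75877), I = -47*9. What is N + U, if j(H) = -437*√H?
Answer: 68880552429265/10259887902238 + 5368773*I*√47/63457598 ≈ 6.7136 + 0.58002*I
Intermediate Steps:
I = -423
N = 376756/(75877 - 1311*I*√47) (N = (153398 + 223358)/(-1311*I*√47 + 75877) = 376756/(-1311*I*√47 + 75877) = 376756/(75877 - 1311*I*√47) ≈ 4.8966 + 0.58002*I)
U = 293763/161681 (U = -293763/(-161681) = -293763*(-1/161681) = 293763/161681 ≈ 1.8169)
N + U = (310729511/63457598 + 5368773*I*√47/63457598) + 293763/161681 = 68880552429265/10259887902238 + 5368773*I*√47/63457598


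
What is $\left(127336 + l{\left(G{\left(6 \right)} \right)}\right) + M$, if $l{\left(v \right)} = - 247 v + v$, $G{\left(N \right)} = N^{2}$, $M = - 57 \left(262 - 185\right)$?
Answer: $114091$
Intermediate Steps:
$M = -4389$ ($M = \left(-57\right) 77 = -4389$)
$l{\left(v \right)} = - 246 v$
$\left(127336 + l{\left(G{\left(6 \right)} \right)}\right) + M = \left(127336 - 246 \cdot 6^{2}\right) - 4389 = \left(127336 - 8856\right) - 4389 = 118480 - 4389 = 114091$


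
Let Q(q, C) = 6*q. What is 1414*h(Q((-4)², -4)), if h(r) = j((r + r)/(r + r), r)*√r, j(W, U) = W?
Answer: 5656*√6 ≈ 13854.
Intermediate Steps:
h(r) = √r (h(r) = ((r + r)/(r + r))*√r = ((2*r)/((2*r)))*√r = ((2*r)*(1/(2*r)))*√r = 1*√r = √r)
1414*h(Q((-4)², -4)) = 1414*√(6*(-4)²) = 1414*√(6*16) = 1414*√96 = 1414*(4*√6) = 5656*√6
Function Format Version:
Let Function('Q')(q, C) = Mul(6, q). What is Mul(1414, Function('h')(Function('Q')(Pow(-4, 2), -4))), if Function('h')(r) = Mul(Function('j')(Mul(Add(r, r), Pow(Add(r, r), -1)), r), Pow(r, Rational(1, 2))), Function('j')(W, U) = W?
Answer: Mul(5656, Pow(6, Rational(1, 2))) ≈ 13854.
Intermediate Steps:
Function('h')(r) = Pow(r, Rational(1, 2)) (Function('h')(r) = Mul(Mul(Add(r, r), Pow(Add(r, r), -1)), Pow(r, Rational(1, 2))) = Mul(Mul(Mul(2, r), Pow(Mul(2, r), -1)), Pow(r, Rational(1, 2))) = Mul(Mul(Mul(2, r), Mul(Rational(1, 2), Pow(r, -1))), Pow(r, Rational(1, 2))) = Mul(1, Pow(r, Rational(1, 2))) = Pow(r, Rational(1, 2)))
Mul(1414, Function('h')(Function('Q')(Pow(-4, 2), -4))) = Mul(1414, Pow(Mul(6, Pow(-4, 2)), Rational(1, 2))) = Mul(1414, Pow(Mul(6, 16), Rational(1, 2))) = Mul(1414, Pow(96, Rational(1, 2))) = Mul(1414, Mul(4, Pow(6, Rational(1, 2)))) = Mul(5656, Pow(6, Rational(1, 2)))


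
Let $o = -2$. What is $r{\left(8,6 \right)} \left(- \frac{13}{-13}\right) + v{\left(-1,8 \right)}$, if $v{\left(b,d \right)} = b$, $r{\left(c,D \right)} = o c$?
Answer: $-17$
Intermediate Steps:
$r{\left(c,D \right)} = - 2 c$
$r{\left(8,6 \right)} \left(- \frac{13}{-13}\right) + v{\left(-1,8 \right)} = \left(-2\right) 8 \left(- \frac{13}{-13}\right) - 1 = - 16 \left(\left(-13\right) \left(- \frac{1}{13}\right)\right) - 1 = \left(-16\right) 1 - 1 = -16 - 1 = -17$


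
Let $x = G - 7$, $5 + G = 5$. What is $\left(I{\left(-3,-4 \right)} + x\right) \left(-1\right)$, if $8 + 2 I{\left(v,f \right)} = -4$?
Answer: $13$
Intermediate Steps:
$G = 0$ ($G = -5 + 5 = 0$)
$I{\left(v,f \right)} = -6$ ($I{\left(v,f \right)} = -4 + \frac{1}{2} \left(-4\right) = -4 - 2 = -6$)
$x = -7$ ($x = 0 - 7 = -7$)
$\left(I{\left(-3,-4 \right)} + x\right) \left(-1\right) = \left(-6 - 7\right) \left(-1\right) = \left(-13\right) \left(-1\right) = 13$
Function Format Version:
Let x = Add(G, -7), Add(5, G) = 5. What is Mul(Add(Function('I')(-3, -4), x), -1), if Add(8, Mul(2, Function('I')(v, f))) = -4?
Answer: 13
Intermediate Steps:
G = 0 (G = Add(-5, 5) = 0)
Function('I')(v, f) = -6 (Function('I')(v, f) = Add(-4, Mul(Rational(1, 2), -4)) = Add(-4, -2) = -6)
x = -7 (x = Add(0, -7) = -7)
Mul(Add(Function('I')(-3, -4), x), -1) = Mul(Add(-6, -7), -1) = Mul(-13, -1) = 13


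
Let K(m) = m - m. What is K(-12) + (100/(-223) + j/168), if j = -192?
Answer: -2484/1561 ≈ -1.5913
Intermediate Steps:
K(m) = 0
K(-12) + (100/(-223) + j/168) = 0 + (100/(-223) - 192/168) = 0 + (100*(-1/223) - 192*1/168) = 0 + (-100/223 - 8/7) = 0 - 2484/1561 = -2484/1561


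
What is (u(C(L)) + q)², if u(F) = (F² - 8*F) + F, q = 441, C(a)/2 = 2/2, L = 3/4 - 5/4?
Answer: 185761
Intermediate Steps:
L = -½ (L = 3*(¼) - 5*¼ = ¾ - 5/4 = -½ ≈ -0.50000)
C(a) = 2 (C(a) = 2*(2/2) = 2*(2*(½)) = 2*1 = 2)
u(F) = F² - 7*F
(u(C(L)) + q)² = (2*(-7 + 2) + 441)² = (2*(-5) + 441)² = (-10 + 441)² = 431² = 185761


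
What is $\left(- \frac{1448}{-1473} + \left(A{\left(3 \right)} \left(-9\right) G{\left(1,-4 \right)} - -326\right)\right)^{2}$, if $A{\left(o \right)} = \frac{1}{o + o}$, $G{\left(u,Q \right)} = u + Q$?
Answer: $\frac{953647949401}{8678916} \approx 1.0988 \cdot 10^{5}$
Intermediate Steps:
$G{\left(u,Q \right)} = Q + u$
$A{\left(o \right)} = \frac{1}{2 o}$
$\left(- \frac{1448}{-1473} + \left(A{\left(3 \right)} \left(-9\right) G{\left(1,-4 \right)} - -326\right)\right)^{2} = \left(- \frac{1448}{-1473} + \left(\frac{1}{2 \cdot 3} \left(-9\right) \left(-4 + 1\right) - -326\right)\right)^{2} = \left(\left(-1448\right) \left(- \frac{1}{1473}\right) + \left(\frac{1}{2} \cdot \frac{1}{3} \left(-9\right) \left(-3\right) + 326\right)\right)^{2} = \left(\frac{1448}{1473} + \left(\frac{1}{6} \left(-9\right) \left(-3\right) + 326\right)\right)^{2} = \left(\frac{1448}{1473} + \left(\left(- \frac{3}{2}\right) \left(-3\right) + 326\right)\right)^{2} = \left(\frac{1448}{1473} + \left(\frac{9}{2} + 326\right)\right)^{2} = \left(\frac{1448}{1473} + \frac{661}{2}\right)^{2} = \left(\frac{976549}{2946}\right)^{2} = \frac{953647949401}{8678916}$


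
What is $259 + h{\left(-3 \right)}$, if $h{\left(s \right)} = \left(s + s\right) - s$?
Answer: $256$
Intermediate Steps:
$h{\left(s \right)} = s$ ($h{\left(s \right)} = 2 s - s = s$)
$259 + h{\left(-3 \right)} = 259 - 3 = 256$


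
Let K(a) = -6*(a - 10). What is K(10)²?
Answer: 0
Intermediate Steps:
K(a) = 60 - 6*a (K(a) = -6*(-10 + a) = 60 - 6*a)
K(10)² = (60 - 6*10)² = (60 - 60)² = 0² = 0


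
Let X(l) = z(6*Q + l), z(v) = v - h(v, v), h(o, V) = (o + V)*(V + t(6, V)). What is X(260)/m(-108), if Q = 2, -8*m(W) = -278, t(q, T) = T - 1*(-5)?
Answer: -1193536/139 ≈ -8586.6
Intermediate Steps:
t(q, T) = 5 + T (t(q, T) = T + 5 = 5 + T)
m(W) = 139/4 (m(W) = -⅛*(-278) = 139/4)
h(o, V) = (5 + 2*V)*(V + o) (h(o, V) = (o + V)*(V + (5 + V)) = (V + o)*(5 + 2*V) = (5 + 2*V)*(V + o))
z(v) = v - 2*v² - 2*v*(5 + v) (z(v) = v - (v² + v*v + v*(5 + v) + v*(5 + v)) = v - (v² + v² + v*(5 + v) + v*(5 + v)) = v - (2*v² + 2*v*(5 + v)) = v + (-2*v² - 2*v*(5 + v)) = v - 2*v² - 2*v*(5 + v))
X(l) = (-57 - 4*l)*(12 + l) (X(l) = (6*2 + l)*(-9 - 4*(6*2 + l)) = (12 + l)*(-9 - 4*(12 + l)) = (12 + l)*(-9 + (-48 - 4*l)) = (12 + l)*(-57 - 4*l) = (-57 - 4*l)*(12 + l))
X(260)/m(-108) = (-684 - 105*260 - 4*260²)/(139/4) = (-684 - 27300 - 4*67600)*(4/139) = (-684 - 27300 - 270400)*(4/139) = -298384*4/139 = -1193536/139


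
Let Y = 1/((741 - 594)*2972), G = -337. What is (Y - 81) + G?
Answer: -182617511/436884 ≈ -418.00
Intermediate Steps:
Y = 1/436884 (Y = (1/2972)/147 = (1/147)*(1/2972) = 1/436884 ≈ 2.2889e-6)
(Y - 81) + G = (1/436884 - 81) - 337 = -35387603/436884 - 337 = -182617511/436884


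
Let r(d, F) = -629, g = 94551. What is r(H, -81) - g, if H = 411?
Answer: -95180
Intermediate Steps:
r(H, -81) - g = -629 - 1*94551 = -629 - 94551 = -95180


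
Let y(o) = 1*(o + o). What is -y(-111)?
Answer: 222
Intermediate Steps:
y(o) = 2*o (y(o) = 1*(2*o) = 2*o)
-y(-111) = -2*(-111) = -1*(-222) = 222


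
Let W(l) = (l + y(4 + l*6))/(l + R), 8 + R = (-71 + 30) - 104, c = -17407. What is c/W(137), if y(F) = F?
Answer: 278512/963 ≈ 289.21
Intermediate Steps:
R = -153 (R = -8 + ((-71 + 30) - 104) = -8 + (-41 - 104) = -8 - 145 = -153)
W(l) = (4 + 7*l)/(-153 + l) (W(l) = (l + (4 + l*6))/(l - 153) = (l + (4 + 6*l))/(-153 + l) = (4 + 7*l)/(-153 + l))
c/W(137) = -17407*(-153 + 137)/(4 + 7*137) = -17407*(-16/(4 + 959)) = -17407/((-1/16*963)) = -17407/(-963/16) = -17407*(-16/963) = 278512/963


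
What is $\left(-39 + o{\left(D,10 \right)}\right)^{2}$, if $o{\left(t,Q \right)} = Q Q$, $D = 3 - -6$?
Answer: $3721$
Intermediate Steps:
$D = 9$ ($D = 3 + 6 = 9$)
$o{\left(t,Q \right)} = Q^{2}$
$\left(-39 + o{\left(D,10 \right)}\right)^{2} = \left(-39 + 10^{2}\right)^{2} = \left(-39 + 100\right)^{2} = 61^{2} = 3721$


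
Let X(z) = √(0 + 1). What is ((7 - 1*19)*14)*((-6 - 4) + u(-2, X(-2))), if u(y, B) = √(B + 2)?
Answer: 1680 - 168*√3 ≈ 1389.0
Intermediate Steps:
X(z) = 1 (X(z) = √1 = 1)
u(y, B) = √(2 + B)
((7 - 1*19)*14)*((-6 - 4) + u(-2, X(-2))) = ((7 - 1*19)*14)*((-6 - 4) + √(2 + 1)) = ((7 - 19)*14)*(-10 + √3) = (-12*14)*(-10 + √3) = -168*(-10 + √3) = 1680 - 168*√3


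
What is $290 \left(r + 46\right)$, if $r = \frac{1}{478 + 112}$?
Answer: $\frac{787089}{59} \approx 13340.0$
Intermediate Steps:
$r = \frac{1}{590} \approx 0.0016949$
$290 \left(r + 46\right) = 290 \left(\frac{1}{590} + 46\right) = 290 \cdot \frac{27141}{590} = \frac{787089}{59}$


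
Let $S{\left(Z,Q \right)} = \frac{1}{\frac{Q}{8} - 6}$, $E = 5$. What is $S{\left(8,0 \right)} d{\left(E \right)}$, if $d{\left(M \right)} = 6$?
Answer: $-1$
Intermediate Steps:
$S{\left(Z,Q \right)} = \frac{1}{-6 + \frac{Q}{8}}$ ($S{\left(Z,Q \right)} = \frac{1}{Q \frac{1}{8} - 6} = \frac{1}{\frac{Q}{8} - 6} = \frac{1}{-6 + \frac{Q}{8}}$)
$S{\left(8,0 \right)} d{\left(E \right)} = \frac{8}{-48 + 0} \cdot 6 = \frac{8}{-48} \cdot 6 = 8 \left(- \frac{1}{48}\right) 6 = \left(- \frac{1}{6}\right) 6 = -1$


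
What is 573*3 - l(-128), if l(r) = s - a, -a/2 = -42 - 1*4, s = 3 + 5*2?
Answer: 1798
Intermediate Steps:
s = 13 (s = 3 + 10 = 13)
a = 92 (a = -2*(-42 - 1*4) = -2*(-42 - 4) = -2*(-46) = 92)
l(r) = -79 (l(r) = 13 - 1*92 = 13 - 92 = -79)
573*3 - l(-128) = 573*3 - 1*(-79) = 1719 + 79 = 1798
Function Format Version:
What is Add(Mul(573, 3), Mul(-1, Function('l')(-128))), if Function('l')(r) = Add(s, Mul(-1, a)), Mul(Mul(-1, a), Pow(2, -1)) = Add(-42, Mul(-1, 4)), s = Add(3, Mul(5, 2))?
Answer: 1798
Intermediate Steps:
s = 13 (s = Add(3, 10) = 13)
a = 92 (a = Mul(-2, Add(-42, Mul(-1, 4))) = Mul(-2, Add(-42, -4)) = Mul(-2, -46) = 92)
Function('l')(r) = -79 (Function('l')(r) = Add(13, Mul(-1, 92)) = Add(13, -92) = -79)
Add(Mul(573, 3), Mul(-1, Function('l')(-128))) = Add(Mul(573, 3), Mul(-1, -79)) = Add(1719, 79) = 1798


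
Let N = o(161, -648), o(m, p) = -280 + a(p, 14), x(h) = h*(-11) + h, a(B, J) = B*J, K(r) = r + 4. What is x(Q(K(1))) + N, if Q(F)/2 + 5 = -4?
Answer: -9172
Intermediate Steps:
K(r) = 4 + r
Q(F) = -18 (Q(F) = -10 + 2*(-4) = -10 - 8 = -18)
x(h) = -10*h (x(h) = -11*h + h = -10*h)
o(m, p) = -280 + 14*p (o(m, p) = -280 + p*14 = -280 + 14*p)
N = -9352 (N = -280 + 14*(-648) = -280 - 9072 = -9352)
x(Q(K(1))) + N = -10*(-18) - 9352 = 180 - 9352 = -9172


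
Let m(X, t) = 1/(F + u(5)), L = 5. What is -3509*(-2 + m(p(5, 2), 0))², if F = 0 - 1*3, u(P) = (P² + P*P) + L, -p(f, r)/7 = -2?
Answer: -37226981/2704 ≈ -13767.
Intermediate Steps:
p(f, r) = 14 (p(f, r) = -7*(-2) = 14)
u(P) = 5 + 2*P² (u(P) = (P² + P*P) + 5 = (P² + P²) + 5 = 2*P² + 5 = 5 + 2*P²)
F = -3 (F = 0 - 3 = -3)
m(X, t) = 1/52 (m(X, t) = 1/(-3 + (5 + 2*5²)) = 1/(-3 + (5 + 2*25)) = 1/(-3 + (5 + 50)) = 1/(-3 + 55) = 1/52)
-3509*(-2 + m(p(5, 2), 0))² = -3509*(-2 + 1/52)² = -3509*(-103/52)² = -3509*10609/2704 = -37226981/2704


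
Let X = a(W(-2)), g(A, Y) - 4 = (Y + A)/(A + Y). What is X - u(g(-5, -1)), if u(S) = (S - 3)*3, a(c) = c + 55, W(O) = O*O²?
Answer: 41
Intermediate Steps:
g(A, Y) = 5 (g(A, Y) = 4 + (Y + A)/(A + Y) = 4 + (A + Y)/(A + Y) = 4 + 1 = 5)
W(O) = O³
a(c) = 55 + c
X = 47 (X = 55 + (-2)³ = 55 - 8 = 47)
u(S) = -9 + 3*S (u(S) = (-3 + S)*3 = -9 + 3*S)
X - u(g(-5, -1)) = 47 - (-9 + 3*5) = 47 - (-9 + 15) = 47 - 1*6 = 47 - 6 = 41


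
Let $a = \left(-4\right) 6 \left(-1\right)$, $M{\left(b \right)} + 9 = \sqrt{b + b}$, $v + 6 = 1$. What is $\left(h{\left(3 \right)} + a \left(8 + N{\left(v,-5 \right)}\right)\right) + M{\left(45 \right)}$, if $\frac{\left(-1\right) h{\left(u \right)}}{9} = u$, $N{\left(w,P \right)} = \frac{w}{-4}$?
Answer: $186 + 3 \sqrt{10} \approx 195.49$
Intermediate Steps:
$v = -5$ ($v = -6 + 1 = -5$)
$M{\left(b \right)} = -9 + \sqrt{2} \sqrt{b}$ ($M{\left(b \right)} = -9 + \sqrt{b + b} = -9 + \sqrt{2 b} = -9 + \sqrt{2} \sqrt{b}$)
$N{\left(w,P \right)} = - \frac{w}{4}$ ($N{\left(w,P \right)} = w \left(- \frac{1}{4}\right) = - \frac{w}{4}$)
$h{\left(u \right)} = - 9 u$
$a = 24$ ($a = \left(-24\right) \left(-1\right) = 24$)
$\left(h{\left(3 \right)} + a \left(8 + N{\left(v,-5 \right)}\right)\right) + M{\left(45 \right)} = \left(\left(-9\right) 3 + 24 \left(8 - - \frac{5}{4}\right)\right) - \left(9 - \sqrt{2} \sqrt{45}\right) = \left(-27 + 24 \left(8 + \frac{5}{4}\right)\right) - \left(9 - \sqrt{2} \cdot 3 \sqrt{5}\right) = \left(-27 + 24 \cdot \frac{37}{4}\right) - \left(9 - 3 \sqrt{10}\right) = \left(-27 + 222\right) - \left(9 - 3 \sqrt{10}\right) = 195 - \left(9 - 3 \sqrt{10}\right) = 186 + 3 \sqrt{10}$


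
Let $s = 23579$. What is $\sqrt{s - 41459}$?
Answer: $2 i \sqrt{4470} \approx 133.72 i$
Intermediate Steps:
$\sqrt{s - 41459} = \sqrt{23579 - 41459} = \sqrt{-17880} = 2 i \sqrt{4470}$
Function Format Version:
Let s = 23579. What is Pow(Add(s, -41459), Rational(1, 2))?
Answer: Mul(2, I, Pow(4470, Rational(1, 2))) ≈ Mul(133.72, I)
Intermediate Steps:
Pow(Add(s, -41459), Rational(1, 2)) = Pow(Add(23579, -41459), Rational(1, 2)) = Pow(-17880, Rational(1, 2)) = Mul(2, I, Pow(4470, Rational(1, 2)))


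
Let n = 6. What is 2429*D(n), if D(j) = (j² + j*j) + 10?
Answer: 199178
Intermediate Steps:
D(j) = 10 + 2*j² (D(j) = (j² + j²) + 10 = 2*j² + 10 = 10 + 2*j²)
2429*D(n) = 2429*(10 + 2*6²) = 2429*(10 + 2*36) = 2429*(10 + 72) = 2429*82 = 199178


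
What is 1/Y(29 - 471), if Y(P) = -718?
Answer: -1/718 ≈ -0.0013928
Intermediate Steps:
1/Y(29 - 471) = 1/(-718) = -1/718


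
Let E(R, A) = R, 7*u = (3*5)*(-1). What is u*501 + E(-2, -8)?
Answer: -7529/7 ≈ -1075.6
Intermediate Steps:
u = -15/7 (u = ((3*5)*(-1))/7 = (15*(-1))/7 = (1/7)*(-15) = -15/7 ≈ -2.1429)
u*501 + E(-2, -8) = -15/7*501 - 2 = -7515/7 - 2 = -7529/7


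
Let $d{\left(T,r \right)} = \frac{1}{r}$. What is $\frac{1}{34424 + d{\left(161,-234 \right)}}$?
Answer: $\frac{234}{8055215} \approx 2.9049 \cdot 10^{-5}$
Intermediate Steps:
$\frac{1}{34424 + d{\left(161,-234 \right)}} = \frac{1}{34424 + \frac{1}{-234}} = \frac{1}{34424 - \frac{1}{234}} = \frac{1}{\frac{8055215}{234}} = \frac{234}{8055215}$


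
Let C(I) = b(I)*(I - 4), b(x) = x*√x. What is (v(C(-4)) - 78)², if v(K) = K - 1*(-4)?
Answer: 1380 - 9472*I ≈ 1380.0 - 9472.0*I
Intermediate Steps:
b(x) = x^(3/2)
C(I) = I^(3/2)*(-4 + I) (C(I) = I^(3/2)*(I - 4) = I^(3/2)*(-4 + I))
v(K) = 4 + K (v(K) = K + 4 = 4 + K)
(v(C(-4)) - 78)² = ((4 + (-4)^(3/2)*(-4 - 4)) - 78)² = ((4 - 8*I*(-8)) - 78)² = ((4 + 64*I) - 78)² = (-74 + 64*I)²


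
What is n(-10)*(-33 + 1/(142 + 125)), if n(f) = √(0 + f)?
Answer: -8810*I*√10/267 ≈ -104.34*I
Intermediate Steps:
n(f) = √f
n(-10)*(-33 + 1/(142 + 125)) = √(-10)*(-33 + 1/(142 + 125)) = (I*√10)*(-33 + 1/267) = (I*√10)*(-8810/267) = -8810*I*√10/267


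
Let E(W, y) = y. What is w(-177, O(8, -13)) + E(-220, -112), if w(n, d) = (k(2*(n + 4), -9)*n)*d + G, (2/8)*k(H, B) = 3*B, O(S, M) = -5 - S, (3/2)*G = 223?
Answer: -745414/3 ≈ -2.4847e+5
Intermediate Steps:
G = 446/3 (G = (⅔)*223 = 446/3 ≈ 148.67)
k(H, B) = 12*B (k(H, B) = 4*(3*B) = 12*B)
w(n, d) = 446/3 - 108*d*n (w(n, d) = ((12*(-9))*n)*d + 446/3 = (-108*n)*d + 446/3 = -108*d*n + 446/3 = 446/3 - 108*d*n)
w(-177, O(8, -13)) + E(-220, -112) = (446/3 - 108*(-5 - 1*8)*(-177)) - 112 = (446/3 - 108*(-5 - 8)*(-177)) - 112 = (446/3 - 108*(-13)*(-177)) - 112 = (446/3 - 248508) - 112 = -745078/3 - 112 = -745414/3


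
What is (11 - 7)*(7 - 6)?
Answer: 4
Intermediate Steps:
(11 - 7)*(7 - 6) = 4*1 = 4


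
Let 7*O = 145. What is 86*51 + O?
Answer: 30847/7 ≈ 4406.7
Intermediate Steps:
O = 145/7 (O = (1/7)*145 = 145/7 ≈ 20.714)
86*51 + O = 86*51 + 145/7 = 4386 + 145/7 = 30847/7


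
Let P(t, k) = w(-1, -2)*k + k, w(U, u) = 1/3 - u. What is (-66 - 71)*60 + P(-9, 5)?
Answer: -24610/3 ≈ -8203.3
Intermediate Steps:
w(U, u) = 1/3 - u
P(t, k) = 10*k/3 (P(t, k) = (1/3 - 1*(-2))*k + k = (1/3 + 2)*k + k = 7*k/3 + k = 10*k/3)
(-66 - 71)*60 + P(-9, 5) = (-66 - 71)*60 + (10/3)*5 = -137*60 + 50/3 = -8220 + 50/3 = -24610/3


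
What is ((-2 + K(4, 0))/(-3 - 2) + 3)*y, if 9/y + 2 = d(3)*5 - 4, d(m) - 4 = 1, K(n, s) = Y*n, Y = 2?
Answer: 81/95 ≈ 0.85263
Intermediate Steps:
K(n, s) = 2*n
d(m) = 5 (d(m) = 4 + 1 = 5)
y = 9/19 (y = 9/(-2 + (5*5 - 4)) = 9/(-2 + (25 - 4)) = 9/(-2 + 21) = 9/19 ≈ 0.47368)
((-2 + K(4, 0))/(-3 - 2) + 3)*y = ((-2 + 2*4)/(-3 - 2) + 3)*(9/19) = ((-2 + 8)/(-5) + 3)*(9/19) = (6*(-⅕) + 3)*(9/19) = (-6/5 + 3)*(9/19) = (9/5)*(9/19) = 81/95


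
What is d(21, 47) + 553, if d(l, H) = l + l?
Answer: 595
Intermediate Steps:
d(l, H) = 2*l
d(21, 47) + 553 = 2*21 + 553 = 42 + 553 = 595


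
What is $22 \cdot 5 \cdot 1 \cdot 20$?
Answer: $2200$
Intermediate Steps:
$22 \cdot 5 \cdot 1 \cdot 20 = 22 \cdot 5 \cdot 20 = 110 \cdot 20 = 2200$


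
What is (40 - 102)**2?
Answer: 3844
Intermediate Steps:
(40 - 102)**2 = (-62)**2 = 3844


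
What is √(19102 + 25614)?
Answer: 2*√11179 ≈ 211.46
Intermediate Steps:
√(19102 + 25614) = √44716 = 2*√11179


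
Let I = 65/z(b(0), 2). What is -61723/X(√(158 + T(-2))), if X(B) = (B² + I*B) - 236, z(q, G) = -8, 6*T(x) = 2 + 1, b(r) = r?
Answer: -122458432/114105 + 6419192*√634/114105 ≈ 343.30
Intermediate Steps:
T(x) = ½ (T(x) = (2 + 1)/6 = (⅙)*3 = ½)
I = -65/8 (I = 65/(-8) = 65*(-⅛) = -65/8 ≈ -8.1250)
X(B) = -236 + B² - 65*B/8 (X(B) = (B² - 65*B/8) - 236 = -236 + B² - 65*B/8)
-61723/X(√(158 + T(-2))) = -61723/(-236 + (√(158 + ½))² - 65*√(158 + ½)/8) = -61723/(-236 + (√(317/2))² - 65*√634/16) = -61723/(-236 + (√634/2)² - 65*√634/16) = -61723/(-236 + 317/2 - 65*√634/16) = -61723/(-155/2 - 65*√634/16)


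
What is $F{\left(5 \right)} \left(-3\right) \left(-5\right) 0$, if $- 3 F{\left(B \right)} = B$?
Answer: $0$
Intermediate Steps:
$F{\left(B \right)} = - \frac{B}{3}$
$F{\left(5 \right)} \left(-3\right) \left(-5\right) 0 = \left(- \frac{1}{3}\right) 5 \left(-3\right) \left(-5\right) 0 = - \frac{5 \cdot 15 \cdot 0}{3} = \left(- \frac{5}{3}\right) 0 = 0$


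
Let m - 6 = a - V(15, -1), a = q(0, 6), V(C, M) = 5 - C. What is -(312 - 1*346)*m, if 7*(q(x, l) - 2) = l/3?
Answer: 4352/7 ≈ 621.71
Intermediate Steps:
q(x, l) = 2 + l/21 (q(x, l) = 2 + (l/3)/7 = 2 + l/21)
a = 16/7 (a = 2 + (1/21)*6 = 2 + 2/7 = 16/7 ≈ 2.2857)
m = 128/7 (m = 6 + (16/7 - (5 - 1*15)) = 6 + (16/7 - (5 - 15)) = 6 + (16/7 - 1*(-10)) = 6 + (16/7 + 10) = 6 + 86/7 = 128/7 ≈ 18.286)
-(312 - 1*346)*m = -(312 - 1*346)*128/7 = -(312 - 346)*128/7 = -(-34)*128/7 = -1*(-4352/7) = 4352/7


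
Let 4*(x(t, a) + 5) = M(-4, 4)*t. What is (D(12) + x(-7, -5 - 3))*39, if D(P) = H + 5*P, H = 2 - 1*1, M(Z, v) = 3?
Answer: 7917/4 ≈ 1979.3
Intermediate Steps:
H = 1 (H = 2 - 1 = 1)
D(P) = 1 + 5*P
x(t, a) = -5 + 3*t/4 (x(t, a) = -5 + (3*t)/4 = -5 + 3*t/4)
(D(12) + x(-7, -5 - 3))*39 = ((1 + 5*12) + (-5 + (3/4)*(-7)))*39 = ((1 + 60) + (-5 - 21/4))*39 = (61 - 41/4)*39 = (203/4)*39 = 7917/4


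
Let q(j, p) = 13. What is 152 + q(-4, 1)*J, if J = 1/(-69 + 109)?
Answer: 6093/40 ≈ 152.32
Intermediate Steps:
J = 1/40 ≈ 0.025000
152 + q(-4, 1)*J = 152 + 13*(1/40) = 152 + 13/40 = 6093/40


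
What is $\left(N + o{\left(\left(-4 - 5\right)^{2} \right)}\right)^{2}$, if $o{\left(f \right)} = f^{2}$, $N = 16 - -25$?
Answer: $43586404$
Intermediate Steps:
$N = 41$ ($N = 16 + 25 = 41$)
$\left(N + o{\left(\left(-4 - 5\right)^{2} \right)}\right)^{2} = \left(41 + \left(\left(-4 - 5\right)^{2}\right)^{2}\right)^{2} = \left(41 + \left(\left(-9\right)^{2}\right)^{2}\right)^{2} = \left(41 + 81^{2}\right)^{2} = \left(41 + 6561\right)^{2} = 6602^{2} = 43586404$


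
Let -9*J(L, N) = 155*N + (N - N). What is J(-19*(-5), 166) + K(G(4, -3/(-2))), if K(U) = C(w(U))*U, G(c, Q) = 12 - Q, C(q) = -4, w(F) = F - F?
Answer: -26108/9 ≈ -2900.9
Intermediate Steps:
w(F) = 0
K(U) = -4*U
J(L, N) = -155*N/9 (J(L, N) = -(155*N + (N - N))/9 = -(155*N + 0)/9 = -155*N/9)
J(-19*(-5), 166) + K(G(4, -3/(-2))) = -155/9*166 - 4*(12 - (-3)/(-2)) = -25730/9 - 4*(12 - (-3)*(-1)/2) = -25730/9 - 4*(12 - 1*3/2) = -25730/9 - 4*(12 - 3/2) = -25730/9 - 4*21/2 = -25730/9 - 42 = -26108/9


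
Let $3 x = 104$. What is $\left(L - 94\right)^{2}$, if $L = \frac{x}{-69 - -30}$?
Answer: $\frac{729316}{81} \approx 9003.9$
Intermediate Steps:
$x = \frac{104}{3}$ ($x = \frac{1}{3} \cdot 104 = \frac{104}{3} \approx 34.667$)
$L = - \frac{8}{9}$ ($L = \frac{104}{3 \left(-69 - -30\right)} = \frac{104}{3 \left(-69 + 30\right)} = \frac{104}{3 \left(-39\right)} = \frac{104}{3} \left(- \frac{1}{39}\right) = - \frac{8}{9} \approx -0.88889$)
$\left(L - 94\right)^{2} = \left(- \frac{8}{9} - 94\right)^{2} = \left(- \frac{854}{9}\right)^{2} = \frac{729316}{81}$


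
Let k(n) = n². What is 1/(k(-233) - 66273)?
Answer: -1/11984 ≈ -8.3445e-5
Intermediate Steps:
1/(k(-233) - 66273) = 1/((-233)² - 66273) = 1/(54289 - 66273) = 1/(-11984) = -1/11984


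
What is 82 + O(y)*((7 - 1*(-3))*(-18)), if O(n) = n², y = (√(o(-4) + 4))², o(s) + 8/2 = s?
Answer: -2798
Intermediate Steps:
o(s) = -4 + s
y = -4 (y = (√((-4 - 4) + 4))² = (√(-8 + 4))² = (√(-4))² = (2*I)² = -4)
82 + O(y)*((7 - 1*(-3))*(-18)) = 82 + (-4)²*((7 - 1*(-3))*(-18)) = 82 + 16*((7 + 3)*(-18)) = 82 + 16*(10*(-18)) = 82 + 16*(-180) = 82 - 2880 = -2798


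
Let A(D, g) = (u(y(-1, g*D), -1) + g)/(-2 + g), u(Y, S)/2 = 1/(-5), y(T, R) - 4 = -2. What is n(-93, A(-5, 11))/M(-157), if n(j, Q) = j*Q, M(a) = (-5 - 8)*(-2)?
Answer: -1643/390 ≈ -4.2128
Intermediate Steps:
y(T, R) = 2 (y(T, R) = 4 - 2 = 2)
u(Y, S) = -2/5 (u(Y, S) = 2/(-5) = 2*(-1/5) = -2/5)
M(a) = 26 (M(a) = -13*(-2) = 26)
A(D, g) = (-2/5 + g)/(-2 + g)
n(j, Q) = Q*j
n(-93, A(-5, 11))/M(-157) = (((-2/5 + 11)/(-2 + 11))*(-93))/26 = (((53/5)/9)*(-93))*(1/26) = (((1/9)*(53/5))*(-93))*(1/26) = ((53/45)*(-93))*(1/26) = -1643/15*1/26 = -1643/390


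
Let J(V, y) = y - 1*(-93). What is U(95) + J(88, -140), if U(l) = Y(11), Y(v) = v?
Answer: -36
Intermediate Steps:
U(l) = 11
J(V, y) = 93 + y (J(V, y) = y + 93 = 93 + y)
U(95) + J(88, -140) = 11 + (93 - 140) = 11 - 47 = -36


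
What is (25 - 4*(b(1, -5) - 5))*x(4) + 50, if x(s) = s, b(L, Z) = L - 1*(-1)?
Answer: 198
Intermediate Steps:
b(L, Z) = 1 + L (b(L, Z) = L + 1 = 1 + L)
(25 - 4*(b(1, -5) - 5))*x(4) + 50 = (25 - 4*((1 + 1) - 5))*4 + 50 = (25 - 4*(2 - 5))*4 + 50 = (25 - 4*(-3))*4 + 50 = (25 - 1*(-12))*4 + 50 = (25 + 12)*4 + 50 = 37*4 + 50 = 148 + 50 = 198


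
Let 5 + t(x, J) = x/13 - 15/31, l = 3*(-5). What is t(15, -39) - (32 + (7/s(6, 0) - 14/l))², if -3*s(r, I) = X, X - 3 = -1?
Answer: -184100887/362700 ≈ -507.58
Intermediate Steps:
X = 2 (X = 3 - 1 = 2)
s(r, I) = -⅔ (s(r, I) = -⅓*2 = -⅔)
l = -15
t(x, J) = -170/31 + x/13 (t(x, J) = -5 + (x/13 - 15/31) = -5 + (-15/31 + x/13) = -170/31 + x/13)
t(15, -39) - (32 + (7/s(6, 0) - 14/l))² = (-170/31 + (1/13)*15) - (32 + (7/(-⅔) - 14/(-15)))² = (-170/31 + 15/13) - (32 + (7*(-3/2) - 14*(-1/15)))² = -1745/403 - (32 + (-21/2 + 14/15))² = -1745/403 - (32 - 287/30)² = -1745/403 - (673/30)² = -1745/403 - 1*452929/900 = -1745/403 - 452929/900 = -184100887/362700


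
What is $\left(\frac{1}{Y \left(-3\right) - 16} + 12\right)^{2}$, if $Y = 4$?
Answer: $\frac{112225}{784} \approx 143.14$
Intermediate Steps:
$\left(\frac{1}{Y \left(-3\right) - 16} + 12\right)^{2} = \left(\frac{1}{4 \left(-3\right) - 16} + 12\right)^{2} = \left(\frac{1}{-12 - 16} + 12\right)^{2} = \left(\frac{1}{-28} + 12\right)^{2} = \left(- \frac{1}{28} + 12\right)^{2} = \left(\frac{335}{28}\right)^{2} = \frac{112225}{784}$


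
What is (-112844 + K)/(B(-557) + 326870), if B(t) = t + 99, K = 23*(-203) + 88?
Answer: -117425/326412 ≈ -0.35974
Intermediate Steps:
K = -4581 (K = -4669 + 88 = -4581)
B(t) = 99 + t
(-112844 + K)/(B(-557) + 326870) = (-112844 - 4581)/((99 - 557) + 326870) = -117425/(-458 + 326870) = -117425/326412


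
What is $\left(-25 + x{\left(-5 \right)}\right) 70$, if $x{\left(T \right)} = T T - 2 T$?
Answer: $700$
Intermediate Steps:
$x{\left(T \right)} = T^{2} - 2 T$
$\left(-25 + x{\left(-5 \right)}\right) 70 = \left(-25 - 5 \left(-2 - 5\right)\right) 70 = \left(-25 - -35\right) 70 = \left(-25 + 35\right) 70 = 10 \cdot 70 = 700$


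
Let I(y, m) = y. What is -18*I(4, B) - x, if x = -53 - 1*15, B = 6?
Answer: -4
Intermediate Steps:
x = -68 (x = -53 - 15 = -68)
-18*I(4, B) - x = -18*4 - 1*(-68) = -72 + 68 = -4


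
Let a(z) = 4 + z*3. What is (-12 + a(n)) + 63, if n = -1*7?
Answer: 34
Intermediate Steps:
n = -7
a(z) = 4 + 3*z
(-12 + a(n)) + 63 = (-12 + (4 + 3*(-7))) + 63 = (-12 + (4 - 21)) + 63 = (-12 - 17) + 63 = -29 + 63 = 34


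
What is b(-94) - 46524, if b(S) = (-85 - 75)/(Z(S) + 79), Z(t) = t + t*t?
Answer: -410388364/8821 ≈ -46524.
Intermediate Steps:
Z(t) = t + t²
b(S) = -160/(79 + S*(1 + S)) (b(S) = (-85 - 75)/(S*(1 + S) + 79) = -160/(79 + S*(1 + S)))
b(-94) - 46524 = -160/(79 - 94*(1 - 94)) - 46524 = -160/(79 - 94*(-93)) - 46524 = -160/(79 + 8742) - 46524 = -160/8821 - 46524 = -410388364/8821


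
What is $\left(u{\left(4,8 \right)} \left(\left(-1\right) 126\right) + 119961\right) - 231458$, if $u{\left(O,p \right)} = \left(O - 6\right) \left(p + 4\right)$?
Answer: $-108473$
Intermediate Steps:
$u{\left(O,p \right)} = \left(-6 + O\right) \left(4 + p\right)$
$\left(u{\left(4,8 \right)} \left(\left(-1\right) 126\right) + 119961\right) - 231458 = \left(\left(-24 - 48 + 4 \cdot 4 + 4 \cdot 8\right) \left(\left(-1\right) 126\right) + 119961\right) - 231458 = \left(\left(-24 - 48 + 16 + 32\right) \left(-126\right) + 119961\right) - 231458 = \left(\left(-24\right) \left(-126\right) + 119961\right) - 231458 = \left(3024 + 119961\right) - 231458 = 122985 - 231458 = -108473$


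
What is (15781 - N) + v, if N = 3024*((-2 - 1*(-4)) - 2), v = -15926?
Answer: -145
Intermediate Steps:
N = 0 (N = 3024*((-2 + 4) - 2) = 3024*(2 - 2) = 3024*0 = 0)
(15781 - N) + v = (15781 - 1*0) - 15926 = (15781 + 0) - 15926 = 15781 - 15926 = -145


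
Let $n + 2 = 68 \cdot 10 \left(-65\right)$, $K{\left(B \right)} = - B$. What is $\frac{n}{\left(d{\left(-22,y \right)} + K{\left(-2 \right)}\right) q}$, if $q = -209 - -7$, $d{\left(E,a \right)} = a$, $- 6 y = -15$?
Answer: $\frac{14734}{303} \approx 48.627$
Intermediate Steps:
$y = \frac{5}{2}$ ($y = \left(- \frac{1}{6}\right) \left(-15\right) = \frac{5}{2} \approx 2.5$)
$q = -202$ ($q = -209 + 7 = -202$)
$n = -44202$ ($n = -2 + 68 \cdot 10 \left(-65\right) = -2 + 680 \left(-65\right) = -2 - 44200 = -44202$)
$\frac{n}{\left(d{\left(-22,y \right)} + K{\left(-2 \right)}\right) q} = - \frac{44202}{\left(\frac{5}{2} - -2\right) \left(-202\right)} = - \frac{44202}{\left(\frac{5}{2} + 2\right) \left(-202\right)} = - \frac{44202}{\frac{9}{2} \left(-202\right)} = - \frac{44202}{-909} = \left(-44202\right) \left(- \frac{1}{909}\right) = \frac{14734}{303}$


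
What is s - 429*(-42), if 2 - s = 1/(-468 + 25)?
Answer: 7982861/443 ≈ 18020.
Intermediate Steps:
s = 887/443 (s = 2 - 1/(-468 + 25) = 2 - 1/(-443) = 2 - 1*(-1/443) = 2 + 1/443 = 887/443 ≈ 2.0023)
s - 429*(-42) = 887/443 - 429*(-42) = 887/443 + 18018 = 7982861/443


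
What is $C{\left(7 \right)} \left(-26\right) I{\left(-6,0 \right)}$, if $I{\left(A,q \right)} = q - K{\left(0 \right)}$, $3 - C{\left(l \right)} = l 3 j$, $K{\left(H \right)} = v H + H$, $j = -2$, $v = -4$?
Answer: $0$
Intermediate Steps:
$K{\left(H \right)} = - 3 H$ ($K{\left(H \right)} = - 4 H + H = - 3 H$)
$C{\left(l \right)} = 3 + 6 l$ ($C{\left(l \right)} = 3 - l 3 \left(-2\right) = 3 - l \left(-6\right) = 3 - - 6 l = 3 + 6 l$)
$I{\left(A,q \right)} = q$ ($I{\left(A,q \right)} = q - \left(-3\right) 0 = q - 0 = q + 0 = q$)
$C{\left(7 \right)} \left(-26\right) I{\left(-6,0 \right)} = \left(3 + 6 \cdot 7\right) \left(-26\right) 0 = \left(3 + 42\right) \left(-26\right) 0 = 45 \left(-26\right) 0 = \left(-1170\right) 0 = 0$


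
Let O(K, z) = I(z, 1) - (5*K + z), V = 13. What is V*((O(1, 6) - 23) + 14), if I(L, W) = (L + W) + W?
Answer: -156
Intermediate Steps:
I(L, W) = L + 2*W
O(K, z) = 2 - 5*K (O(K, z) = (z + 2*1) - (5*K + z) = (z + 2) - (z + 5*K) = (2 + z) + (-z - 5*K) = 2 - 5*K)
V*((O(1, 6) - 23) + 14) = 13*(((2 - 5*1) - 23) + 14) = 13*(((2 - 5) - 23) + 14) = 13*((-3 - 23) + 14) = 13*(-26 + 14) = 13*(-12) = -156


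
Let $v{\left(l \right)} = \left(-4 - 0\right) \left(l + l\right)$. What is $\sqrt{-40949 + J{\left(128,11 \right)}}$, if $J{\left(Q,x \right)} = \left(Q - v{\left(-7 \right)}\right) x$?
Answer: $i \sqrt{40157} \approx 200.39 i$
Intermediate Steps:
$v{\left(l \right)} = - 8 l$ ($v{\left(l \right)} = \left(-4 + 0\right) 2 l = - 4 \cdot 2 l = - 8 l$)
$J{\left(Q,x \right)} = x \left(-56 + Q\right)$ ($J{\left(Q,x \right)} = \left(Q - \left(-8\right) \left(-7\right)\right) x = \left(Q - 56\right) x = \left(-56 + Q\right) x = x \left(-56 + Q\right)$)
$\sqrt{-40949 + J{\left(128,11 \right)}} = \sqrt{-40949 + 11 \left(-56 + 128\right)} = \sqrt{-40949 + 11 \cdot 72} = \sqrt{-40949 + 792} = \sqrt{-40157} = i \sqrt{40157}$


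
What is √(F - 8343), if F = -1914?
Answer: I*√10257 ≈ 101.28*I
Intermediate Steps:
√(F - 8343) = √(-1914 - 8343) = √(-10257) = I*√10257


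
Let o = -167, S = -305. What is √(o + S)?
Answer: 2*I*√118 ≈ 21.726*I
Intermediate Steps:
√(o + S) = √(-167 - 305) = √(-472) = 2*I*√118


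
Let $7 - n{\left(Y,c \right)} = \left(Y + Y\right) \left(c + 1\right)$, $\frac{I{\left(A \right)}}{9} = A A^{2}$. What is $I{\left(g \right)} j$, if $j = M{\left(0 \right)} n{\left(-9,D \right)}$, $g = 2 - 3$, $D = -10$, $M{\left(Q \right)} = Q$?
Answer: $0$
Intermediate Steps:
$g = -1$ ($g = 2 - 3 = -1$)
$I{\left(A \right)} = 9 A^{3}$ ($I{\left(A \right)} = 9 A A^{2} = 9 A^{3}$)
$n{\left(Y,c \right)} = 7 - 2 Y \left(1 + c\right)$ ($n{\left(Y,c \right)} = 7 - \left(Y + Y\right) \left(c + 1\right) = 7 - 2 Y \left(1 + c\right)$)
$j = 0$ ($j = 0 \left(7 - -18 - \left(-18\right) \left(-10\right)\right) = 0 \left(7 + 18 - 180\right) = 0 \left(-155\right) = 0$)
$I{\left(g \right)} j = 9 \left(-1\right)^{3} \cdot 0 = 9 \left(-1\right) 0 = \left(-9\right) 0 = 0$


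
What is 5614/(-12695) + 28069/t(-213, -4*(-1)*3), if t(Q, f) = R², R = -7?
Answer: 356060869/622055 ≈ 572.39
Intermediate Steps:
t(Q, f) = 49 (t(Q, f) = (-7)² = 49)
5614/(-12695) + 28069/t(-213, -4*(-1)*3) = 5614/(-12695) + 28069/49 = 5614*(-1/12695) + 28069*(1/49) = -5614/12695 + 28069/49 = 356060869/622055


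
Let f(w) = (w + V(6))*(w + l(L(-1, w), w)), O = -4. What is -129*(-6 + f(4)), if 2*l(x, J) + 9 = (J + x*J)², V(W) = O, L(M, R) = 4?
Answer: 774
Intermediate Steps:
V(W) = -4
l(x, J) = -9/2 + (J + J*x)²/2 (l(x, J) = -9/2 + (J + x*J)²/2 = -9/2 + (J + J*x)²/2)
f(w) = (-4 + w)*(-9/2 + w + 25*w²/2) (f(w) = (w - 4)*(w + (-9/2 + w²*(1 + 4)²/2)) = (-4 + w)*(w + (-9/2 + (½)*w²*5²)) = (-4 + w)*(w + (-9/2 + (½)*w²*25)) = (-4 + w)*(w + (-9/2 + 25*w²/2)) = (-4 + w)*(-9/2 + w + 25*w²/2))
-129*(-6 + f(4)) = -129*(-6 + (18 - 49*4² - 17/2*4 + (25/2)*4³)) = -129*(-6 + (18 - 49*16 - 34 + (25/2)*64)) = -129*(-6 + (18 - 784 - 34 + 800)) = -129*(-6 + 0) = -129*(-6) = 774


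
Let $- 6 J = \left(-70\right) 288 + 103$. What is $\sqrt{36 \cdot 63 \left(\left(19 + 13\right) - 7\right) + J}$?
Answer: $\frac{\sqrt{2161542}}{6} \approx 245.04$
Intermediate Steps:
$J = \frac{20057}{6}$ ($J = - \frac{\left(-70\right) 288 + 103}{6} = - \frac{-20160 + 103}{6} = \left(- \frac{1}{6}\right) \left(-20057\right) = \frac{20057}{6} \approx 3342.8$)
$\sqrt{36 \cdot 63 \left(\left(19 + 13\right) - 7\right) + J} = \sqrt{36 \cdot 63 \left(\left(19 + 13\right) - 7\right) + \frac{20057}{6}} = \sqrt{2268 \left(32 - 7\right) + \frac{20057}{6}} = \sqrt{2268 \cdot 25 + \frac{20057}{6}} = \sqrt{56700 + \frac{20057}{6}} = \sqrt{\frac{360257}{6}} = \frac{\sqrt{2161542}}{6}$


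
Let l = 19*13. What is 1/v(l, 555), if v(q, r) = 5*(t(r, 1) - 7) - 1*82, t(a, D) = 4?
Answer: -1/97 ≈ -0.010309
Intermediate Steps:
l = 247
v(q, r) = -97 (v(q, r) = 5*(4 - 7) - 1*82 = 5*(-3) - 82 = -15 - 82 = -97)
1/v(l, 555) = 1/(-97) = -1/97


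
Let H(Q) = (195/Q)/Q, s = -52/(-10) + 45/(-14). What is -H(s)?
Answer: -955500/19321 ≈ -49.454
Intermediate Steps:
s = 139/70 (s = -52*(-1/10) + 45*(-1/14) = 26/5 - 45/14 = 139/70 ≈ 1.9857)
H(Q) = 195/Q**2
-H(s) = -195/(139/70)**2 = -195*4900/19321 = -1*955500/19321 = -955500/19321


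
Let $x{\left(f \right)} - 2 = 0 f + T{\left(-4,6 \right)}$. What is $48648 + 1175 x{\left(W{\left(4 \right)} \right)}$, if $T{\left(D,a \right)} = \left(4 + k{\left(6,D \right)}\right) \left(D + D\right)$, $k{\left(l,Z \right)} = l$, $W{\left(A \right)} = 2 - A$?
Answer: $-43002$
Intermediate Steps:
$T{\left(D,a \right)} = 20 D$ ($T{\left(D,a \right)} = \left(4 + 6\right) \left(D + D\right) = 10 \cdot 2 D = 20 D$)
$x{\left(f \right)} = -78$ ($x{\left(f \right)} = 2 + \left(0 f + 20 \left(-4\right)\right) = 2 + \left(0 - 80\right) = 2 - 80 = -78$)
$48648 + 1175 x{\left(W{\left(4 \right)} \right)} = 48648 + 1175 \left(-78\right) = 48648 - 91650 = -43002$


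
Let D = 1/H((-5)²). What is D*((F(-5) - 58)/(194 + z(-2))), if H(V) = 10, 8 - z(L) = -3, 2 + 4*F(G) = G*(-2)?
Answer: -28/1025 ≈ -0.027317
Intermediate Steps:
F(G) = -½ - G/2 (F(G) = -½ + (G*(-2))/4 = -½ + (-2*G)/4 = -½ - G/2)
z(L) = 11 (z(L) = 8 - 1*(-3) = 8 + 3 = 11)
D = ⅒ (D = 1/10 = ⅒ ≈ 0.10000)
D*((F(-5) - 58)/(194 + z(-2))) = (((-½ - ½*(-5)) - 58)/(194 + 11))/10 = (((-½ + 5/2) - 58)/205)/10 = ((2 - 58)*(1/205))/10 = (-56*1/205)/10 = (⅒)*(-56/205) = -28/1025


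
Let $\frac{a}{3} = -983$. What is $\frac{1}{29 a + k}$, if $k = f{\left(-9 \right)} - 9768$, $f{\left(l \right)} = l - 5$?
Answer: $- \frac{1}{95303} \approx -1.0493 \cdot 10^{-5}$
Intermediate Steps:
$f{\left(l \right)} = -5 + l$
$a = -2949$ ($a = 3 \left(-983\right) = -2949$)
$k = -9782$ ($k = \left(-5 - 9\right) - 9768 = -14 - 9768 = -9782$)
$\frac{1}{29 a + k} = \frac{1}{29 \left(-2949\right) - 9782} = \frac{1}{-85521 - 9782} = \frac{1}{-95303} = - \frac{1}{95303}$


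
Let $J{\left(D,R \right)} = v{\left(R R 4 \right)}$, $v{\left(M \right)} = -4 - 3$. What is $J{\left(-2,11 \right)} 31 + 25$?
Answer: $-192$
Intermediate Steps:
$v{\left(M \right)} = -7$
$J{\left(D,R \right)} = -7$
$J{\left(-2,11 \right)} 31 + 25 = \left(-7\right) 31 + 25 = -217 + 25 = -192$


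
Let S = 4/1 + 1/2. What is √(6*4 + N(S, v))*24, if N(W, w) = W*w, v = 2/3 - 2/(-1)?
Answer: 144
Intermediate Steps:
S = 9/2 (S = 4*1 + 1*(½) = 4 + ½ = 9/2 ≈ 4.5000)
v = 8/3 (v = 2*(⅓) - 2*(-1) = ⅔ + 2 = 8/3 ≈ 2.6667)
√(6*4 + N(S, v))*24 = √(6*4 + (9/2)*(8/3))*24 = √(24 + 12)*24 = √36*24 = 6*24 = 144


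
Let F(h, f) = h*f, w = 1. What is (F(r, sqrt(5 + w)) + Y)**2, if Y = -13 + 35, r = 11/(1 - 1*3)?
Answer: 1331/2 - 242*sqrt(6) ≈ 72.724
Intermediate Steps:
r = -11/2 (r = 11/(1 - 3) = 11/(-2) = 11*(-1/2) = -11/2 ≈ -5.5000)
Y = 22
F(h, f) = f*h
(F(r, sqrt(5 + w)) + Y)**2 = (sqrt(5 + 1)*(-11/2) + 22)**2 = (sqrt(6)*(-11/2) + 22)**2 = (-11*sqrt(6)/2 + 22)**2 = (22 - 11*sqrt(6)/2)**2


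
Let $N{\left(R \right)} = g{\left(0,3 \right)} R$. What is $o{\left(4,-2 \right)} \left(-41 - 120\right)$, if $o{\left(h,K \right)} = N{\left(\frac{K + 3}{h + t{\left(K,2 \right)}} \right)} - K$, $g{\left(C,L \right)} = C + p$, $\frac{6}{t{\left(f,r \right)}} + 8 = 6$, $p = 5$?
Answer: $-1127$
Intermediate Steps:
$t{\left(f,r \right)} = -3$ ($t{\left(f,r \right)} = \frac{6}{-8 + 6} = \frac{6}{-2} = 6 \left(- \frac{1}{2}\right) = -3$)
$g{\left(C,L \right)} = 5 + C$ ($g{\left(C,L \right)} = C + 5 = 5 + C$)
$N{\left(R \right)} = 5 R$ ($N{\left(R \right)} = \left(5 + 0\right) R = 5 R$)
$o{\left(h,K \right)} = - K + \frac{5 \left(3 + K\right)}{-3 + h}$ ($o{\left(h,K \right)} = 5 \frac{K + 3}{h - 3} - K = 5 \frac{3 + K}{-3 + h} - K = \frac{5 \left(3 + K\right)}{-3 + h} - K = - K + \frac{5 \left(3 + K\right)}{-3 + h}$)
$o{\left(4,-2 \right)} \left(-41 - 120\right) = \frac{15 + 8 \left(-2\right) - \left(-2\right) 4}{-3 + 4} \left(-41 - 120\right) = \frac{15 - 16 + 8}{1} \left(-161\right) = 1 \cdot 7 \left(-161\right) = 7 \left(-161\right) = -1127$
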